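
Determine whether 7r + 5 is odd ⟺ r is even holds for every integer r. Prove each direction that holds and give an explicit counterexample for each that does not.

The biconditional holds.

Converse. Suppose r is even; write r = 2j. Then 7r + 5 = 7·(2j) + 5 = 2·7j + 5, which is odd.

Forward direction. Suppose 7r + 5 is odd. Since 7 is odd, 7r and r have the same parity, so 7r + 5 ≡ r + 5 (mod 2). As 5 is odd, 7r + 5 is odd exactly when r is even. Thus r is even.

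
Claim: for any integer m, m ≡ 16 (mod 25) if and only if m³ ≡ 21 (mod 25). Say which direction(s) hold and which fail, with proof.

[⇒] Suppose m ≡ 16 (mod 25). Write m = 25j + 16. Then (25j + 16)³ = 15625j³ + 30000j² + 19200j + 4096 = 25(625j³ + 1200j² + 768j + 163) + 21, so m³ ≡ 21 (mod 25).

[⇐] Conversely, suppose m³ ≡ 21 (mod 25). The only residue r in {0, …, 24} with r³ ≡ 21 (mod 25) is r = 16, so m ≡ 16 (mod 25).

Equivalent; both directions hold.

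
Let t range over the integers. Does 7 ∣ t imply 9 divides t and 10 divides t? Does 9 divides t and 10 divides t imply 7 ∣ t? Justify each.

Forward direction. This fails: take t = 7. Certainly 7 ∣ 7, but 9 ∤ 7.

Converse. This fails: take t = 90. Both 9 ∣ 90 and 10 ∣ 90, yet 90 is not a multiple of 7 (since 90 = 12·7 + 6), so 7 ∤ 90.

Neither implication holds.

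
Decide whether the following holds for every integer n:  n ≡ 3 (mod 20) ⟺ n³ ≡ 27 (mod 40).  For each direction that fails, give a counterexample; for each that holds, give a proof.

Only the converse holds.

Forward direction. This fails: take n = 23. Then 23 ≡ 3 (mod 20), but 23³ = 12167 ≡ 7 (mod 40), not 27.

Converse. The residues r modulo 40 with r³ ≡ 27 (mod 40) are exactly {3}, and each is ≡ 3 (mod 20).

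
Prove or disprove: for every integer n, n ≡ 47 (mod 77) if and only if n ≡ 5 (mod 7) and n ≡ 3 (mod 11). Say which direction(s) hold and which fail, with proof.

Forward direction. Suppose n ≡ 47 (mod 77); write n = 77j + 47. Since 7 ∣ 77, reducing mod 7 gives n ≡ 47 ≡ 5 (mod 7); since 11 ∣ 77, reducing mod 11 gives n ≡ 47 ≡ 3 (mod 11).

Converse. If n ≡ 5 (mod 7) and n ≡ 3 (mod 11), then by the Chinese remainder theorem n ≡ 47 (mod 77). This is exactly n ≡ 47 (mod 77).

Equivalent; both directions hold.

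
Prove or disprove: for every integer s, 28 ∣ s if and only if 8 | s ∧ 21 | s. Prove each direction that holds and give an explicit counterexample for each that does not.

Forward direction. This fails: take s = 28. Certainly 28 ∣ 28, but 8 ∤ 28.

Converse. Suppose 8 ∣ s and 21 ∣ s. Any common multiple of 8 and 21 is a multiple of their lcm; here gcd(8, 21) = 1, so lcm(8, 21) = 8·21 = 168, so 168 ∣ s. Since 28 ∣ 168, it follows that 28 ∣ s.

The forward direction fails; the converse holds.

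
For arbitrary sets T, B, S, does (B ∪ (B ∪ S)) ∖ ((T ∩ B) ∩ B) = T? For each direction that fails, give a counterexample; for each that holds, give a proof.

Neither inclusion holds.

(⟹) This inclusion fails. Take T = ∅, B = {1}, S = ∅; then 1 ∈ (B ∪ (B ∪ S)) ∖ ((T ∩ B) ∩ B) but 1 ∉ T.

(⟸) This inclusion fails. Take T = {1}, B = ∅, S = ∅; then 1 ∈ T but 1 ∉ (B ∪ (B ∪ S)) ∖ ((T ∩ B) ∩ B).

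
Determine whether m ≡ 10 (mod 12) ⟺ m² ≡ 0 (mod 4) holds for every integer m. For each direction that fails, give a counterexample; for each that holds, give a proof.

(⟹) Suppose m ≡ 10 (mod 12). Then m² ≡ 10² = 100 (mod 12), and since 4 ∣ 12, also m² ≡ 0 (mod 4).

(⟸) This fails: take m = 0. Then 0² = 0 ≡ 0 (mod 4), yet 0 ≡ 0 (mod 12), not 10.

Not equivalent: only (⇒) holds.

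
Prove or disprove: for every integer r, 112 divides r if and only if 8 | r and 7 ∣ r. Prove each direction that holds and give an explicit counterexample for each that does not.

(⟹) If 112 ∣ r, write r = 112q. Since 112 = 14·8, r = 8·(14q), so 8 ∣ r; and since 112 = 16·7, r = 7·(16q), so 7 ∣ r.

(⟸) This fails: take r = 56. Both 8 ∣ 56 and 7 ∣ 56, yet 56 is not a multiple of 112 (since 56 = 0·112 + 56), so 112 ∤ 56.

(⇒) holds; (⇐) fails.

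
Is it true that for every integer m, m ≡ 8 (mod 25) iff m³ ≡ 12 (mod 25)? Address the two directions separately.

(←) Suppose m³ ≡ 12 (mod 25). The only residue r in {0, …, 24} with r³ ≡ 12 (mod 25) is r = 8, so m ≡ 8 (mod 25).

(→) Suppose m ≡ 8 (mod 25). Write m = 25j + 8. Then (25j + 8)³ = 15625j³ + 15000j² + 4800j + 512 = 25(625j³ + 600j² + 192j + 20) + 12, so m³ ≡ 12 (mod 25).

Both implications hold.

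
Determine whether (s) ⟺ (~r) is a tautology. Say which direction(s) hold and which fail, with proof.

Neither implication holds.

(⟹) This fails. Under r = T, s = T, the left side is true but the right side is false.

(⟸) This fails. Under r = F, s = F, the left side is false but the right side is true.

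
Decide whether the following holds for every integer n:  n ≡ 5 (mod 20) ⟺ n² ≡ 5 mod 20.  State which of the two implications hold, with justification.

(⇒) holds; (⇐) fails.

Forward direction. Suppose n ≡ 5 (mod 20). Write n = 20j + 5. Then (20j + 5)² = 400j² + 200j + 25 = 20(20j² + 10j + 1) + 5, so n² ≡ 5 (mod 20).

Converse. This fails: take n = 15. Then 15² = 225 ≡ 5 (mod 20), yet 15 ≡ 15 (mod 20), not 5.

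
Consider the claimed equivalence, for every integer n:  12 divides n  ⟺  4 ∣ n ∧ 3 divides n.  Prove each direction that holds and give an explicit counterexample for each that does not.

(⇒) If 12 ∣ n, write n = 12q. Since 12 = 3·4, n = 4·(3q), so 4 ∣ n; and since 12 = 4·3, n = 3·(4q), so 3 ∣ n.

(⇐) Suppose 4 ∣ n and 3 ∣ n. Any common multiple of 4 and 3 is a multiple of their lcm; here gcd(4, 3) = 1, so lcm(4, 3) = 4·3 = 12, so 12 ∣ n.

Both directions hold.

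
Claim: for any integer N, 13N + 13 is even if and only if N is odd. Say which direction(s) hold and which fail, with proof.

(→) Suppose 13N + 13 is even. Since 13 is odd, 13N and N have the same parity, so 13N + 13 ≡ N + 13 (mod 2). As 13 is odd, 13N + 13 is even exactly when N is odd. Thus N is odd.

(←) Conversely, suppose N is odd; write N = 2j + 1. Then 13N + 13 = 13·(2j + 1) + 13 = 2·13j + 26, which is even.

Equivalent; both directions hold.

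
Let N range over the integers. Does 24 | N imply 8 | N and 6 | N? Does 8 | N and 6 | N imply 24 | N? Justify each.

(⟸) Suppose 8 ∣ N and 6 ∣ N. Any common multiple of 8 and 6 is a multiple of their lcm; here lcm(8, 6) = 8·6/gcd(8, 6) = 48/2 = 24, so 24 ∣ N.

(⟹) If 24 ∣ N, write N = 24q. Since 24 = 3·8, N = 8·(3q), so 8 ∣ N; and since 24 = 4·6, N = 6·(4q), so 6 ∣ N.

The biconditional holds.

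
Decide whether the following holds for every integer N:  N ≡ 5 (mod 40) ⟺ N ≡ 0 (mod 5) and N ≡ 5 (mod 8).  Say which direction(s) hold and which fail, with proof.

(⇒) Suppose N ≡ 5 (mod 40); write N = 40j + 5. Since 5 ∣ 40, reducing mod 5 gives N ≡ 5 ≡ 0 (mod 5); since 8 ∣ 40, reducing mod 8 gives N ≡ 5 (mod 8).

(⇐) Conversely, if N ≡ 0 (mod 5) and N ≡ 5 (mod 8), then by the Chinese remainder theorem N ≡ 5 (mod 40). This is exactly N ≡ 5 (mod 40).

Both implications hold.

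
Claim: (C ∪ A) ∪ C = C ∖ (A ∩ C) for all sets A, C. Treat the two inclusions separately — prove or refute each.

(⟹) This inclusion fails. Take A = {1}, C = ∅; then 1 ∈ (C ∪ A) ∪ C but 1 ∉ C ∖ (A ∩ C).

(⟸) Let x ∈ C ∖ (A ∩ C). Then x ∈ C and x ∉ A, from which x ∈ (C ∪ A) ∪ C.

Only the reverse inclusion holds.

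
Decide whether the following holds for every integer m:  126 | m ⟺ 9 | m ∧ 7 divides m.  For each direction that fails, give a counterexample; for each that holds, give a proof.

The forward direction holds; the converse fails.

Forward direction. If 126 ∣ m, write m = 126q. Since 126 = 14·9, m = 9·(14q), so 9 ∣ m; and since 126 = 18·7, m = 7·(18q), so 7 ∣ m.

Converse. This fails: take m = 63. Both 9 ∣ 63 and 7 ∣ 63, yet 63 is not a multiple of 126 (since 63 = 0·126 + 63), so 126 ∤ 63.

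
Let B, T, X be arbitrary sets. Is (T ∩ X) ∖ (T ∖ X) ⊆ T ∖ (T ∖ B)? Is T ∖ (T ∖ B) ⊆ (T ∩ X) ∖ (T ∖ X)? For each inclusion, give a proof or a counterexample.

(⊆) This inclusion fails. Take B = ∅, T = {1}, X = {1}; then 1 ∈ (T ∩ X) ∖ (T ∖ X) but 1 ∉ T ∖ (T ∖ B).

(⊇) This inclusion fails. Take B = {1}, T = {1}, X = ∅; then 1 ∈ T ∖ (T ∖ B) but 1 ∉ (T ∩ X) ∖ (T ∖ X).

Neither inclusion holds.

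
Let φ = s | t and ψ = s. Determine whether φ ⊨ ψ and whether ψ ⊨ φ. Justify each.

[⇐] Assume the antecedent. If t is true, s | t reduces to true regardless of the other variables. If t is false, the antecedent forces (t = F, s = T), and s | t holds there. Either way s | t holds.

[⇒] This fails. Under t = T, s = F, the left side is true but the right side is false.

(⇒) fails; (⇐) holds.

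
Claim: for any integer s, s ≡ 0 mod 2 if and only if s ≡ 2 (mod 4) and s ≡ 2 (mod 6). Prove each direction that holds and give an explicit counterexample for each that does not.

Forward direction. This fails: s = 0 gives 0 ≡ 0 (mod 2) but 0 ≡ 0 (mod 4), so the conjunction on the right does not hold.

Converse. If s ≡ 2 (mod 4) and s ≡ 2 (mod 6), then by the Chinese remainder theorem s ≡ 2 (mod 12). Since 2 ≡ 0 (mod 2) and 2 ∣ 12, we get s ≡ 0 (mod 2).

Only the reverse direction holds.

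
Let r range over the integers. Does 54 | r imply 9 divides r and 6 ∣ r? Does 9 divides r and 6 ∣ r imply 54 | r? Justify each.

(⇒) If 54 ∣ r, write r = 54q. Since 54 = 6·9, r = 9·(6q), so 9 ∣ r; and since 54 = 9·6, r = 6·(9q), so 6 ∣ r.

(⇐) This fails: take r = 18. Both 9 ∣ 18 and 6 ∣ 18, yet 18 is not a multiple of 54 (since 18 = 0·54 + 18), so 54 ∤ 18.

Not equivalent: only (⇒) holds.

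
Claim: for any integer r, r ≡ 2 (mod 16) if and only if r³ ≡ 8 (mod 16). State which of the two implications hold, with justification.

Only the forward implication holds.

(⇐) This fails: take r = 6. Then 6³ = 216 ≡ 8 (mod 16), yet 6 ≡ 6 (mod 16), not 2.

(⇒) Suppose r ≡ 2 (mod 16). Write r = 16j + 2. Then (16j + 2)³ = 4096j³ + 1536j² + 192j + 8 = 16(256j³ + 96j² + 12j) + 8, so r³ ≡ 8 (mod 16).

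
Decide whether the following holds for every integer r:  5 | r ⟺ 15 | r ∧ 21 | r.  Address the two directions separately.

[⇒] This fails: take r = 5. Certainly 5 ∣ 5, but 15 ∤ 5.

[⇐] Suppose 15 ∣ r and 21 ∣ r. Any common multiple of 15 and 21 is a multiple of their lcm; here lcm(15, 21) = 15·21/gcd(15, 21) = 315/3 = 105, so 105 ∣ r. Since 5 ∣ 105, it follows that 5 ∣ r.

Only the reverse direction holds.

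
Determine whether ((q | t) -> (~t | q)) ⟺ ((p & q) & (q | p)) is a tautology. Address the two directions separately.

Forward direction. This fails. Under t = F, q = F, p = F, the left side is true but the right side is false.

Converse. Assume the antecedent. If t is true, the antecedent forces (t = T, q = T, p = T), and (q | t) -> (~t | q) holds there. If t is false, (q | t) -> (~t | q) reduces to true regardless of the other variables. Either way (q | t) -> (~t | q) holds.

(⇒) fails; (⇐) holds.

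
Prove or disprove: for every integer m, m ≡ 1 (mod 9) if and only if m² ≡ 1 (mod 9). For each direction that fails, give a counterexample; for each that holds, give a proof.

Forward direction. Suppose m ≡ 1 (mod 9). Write m = 9j + 1. Then (9j + 1)² = 81j² + 18j + 1 = 9(9j² + 2j) + 1, so m² ≡ 1 (mod 9).

Converse. This fails: take m = 8. Then 8² = 64 ≡ 1 (mod 9), yet 8 ≡ 8 (mod 9), not 1.

(⇒) holds; (⇐) fails.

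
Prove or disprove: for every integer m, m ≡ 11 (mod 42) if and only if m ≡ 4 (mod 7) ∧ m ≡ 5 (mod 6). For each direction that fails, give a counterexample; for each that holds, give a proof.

Both directions hold.

(←) If m ≡ 4 (mod 7) and m ≡ 5 (mod 6), then by the Chinese remainder theorem m ≡ 11 (mod 42). This is exactly m ≡ 11 (mod 42).

(→) Suppose m ≡ 11 (mod 42); write m = 42j + 11. Since 7 ∣ 42, reducing mod 7 gives m ≡ 11 ≡ 4 (mod 7); since 6 ∣ 42, reducing mod 6 gives m ≡ 11 ≡ 5 (mod 6).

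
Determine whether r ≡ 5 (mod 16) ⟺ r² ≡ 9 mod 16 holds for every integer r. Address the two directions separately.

(⇒) Suppose r ≡ 5 (mod 16). Write r = 16j + 5. Then (16j + 5)² = 256j² + 160j + 25 = 16(16j² + 10j + 1) + 9, so r² ≡ 9 (mod 16).

(⇐) This fails: take r = 3. Then 3² = 9 ≡ 9 (mod 16), yet 3 ≡ 3 (mod 16), not 5.

Only the forward implication holds.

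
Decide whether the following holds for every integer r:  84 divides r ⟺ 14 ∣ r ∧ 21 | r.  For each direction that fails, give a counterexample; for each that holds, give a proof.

Only the forward implication holds.

(⇒) If 84 ∣ r, write r = 84q. Since 84 = 6·14, r = 14·(6q), so 14 ∣ r; and since 84 = 4·21, r = 21·(4q), so 21 ∣ r.

(⇐) This fails: take r = 42. Both 14 ∣ 42 and 21 ∣ 42, yet 42 is not a multiple of 84 (since 42 = 0·84 + 42), so 84 ∤ 42.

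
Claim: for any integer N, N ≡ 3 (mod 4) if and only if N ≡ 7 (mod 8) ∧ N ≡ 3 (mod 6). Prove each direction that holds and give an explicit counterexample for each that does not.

[⇒] This fails: N = 3 gives 3 ≡ 3 (mod 4) but 3 ≡ 3 (mod 8), so the conjunction on the right does not hold.

[⇐] Conversely, if N ≡ 7 (mod 8) and N ≡ 3 (mod 6), then by the Chinese remainder theorem N ≡ 15 (mod 24). Since 15 ≡ 3 (mod 4) and 4 ∣ 24, we get N ≡ 3 (mod 4).

The forward direction fails; the converse holds.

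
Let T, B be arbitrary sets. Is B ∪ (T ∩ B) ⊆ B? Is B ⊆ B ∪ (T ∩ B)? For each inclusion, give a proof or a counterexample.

(⟹) Let x ∈ B ∪ (T ∩ B). Then either x ∈ B and x ∉ T; or x ∈ T ∩ B. In each case x ∈ B, so B ∪ (T ∩ B) ⊆ B.

(⟸) Let x ∈ B. Then either x ∈ B and x ∉ T; or x ∈ T ∩ B. In each case x ∈ B ∪ (T ∩ B), so B ⊆ B ∪ (T ∩ B).

The two sets are equal.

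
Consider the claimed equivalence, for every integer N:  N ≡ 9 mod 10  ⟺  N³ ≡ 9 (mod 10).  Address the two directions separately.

(⇒) Suppose N ≡ 9 mod 10. Write N = 10j + 9. Then (10j + 9)³ = 1000j³ + 2700j² + 2430j + 729 = 10(100j³ + 270j² + 243j + 72) + 9, so N³ ≡ 9 (mod 10).

(⇐) Conversely, suppose N³ ≡ 9 (mod 10). The only residue r in {0, …, 9} with r³ ≡ 9 (mod 10) is r = 9, so N ≡ 9 (mod 10).

Both directions hold; the statement is true.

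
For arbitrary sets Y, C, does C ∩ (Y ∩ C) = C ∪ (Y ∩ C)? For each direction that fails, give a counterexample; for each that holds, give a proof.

(⊆) holds; (⊇) fails.

Forward inclusion. Let x ∈ C ∩ (Y ∩ C). Then x ∈ Y ∩ C, from which x ∈ C ∪ (Y ∩ C).

Reverse inclusion. This inclusion fails. Take Y = ∅, C = {1}; then 1 ∈ C ∪ (Y ∩ C) but 1 ∉ C ∩ (Y ∩ C).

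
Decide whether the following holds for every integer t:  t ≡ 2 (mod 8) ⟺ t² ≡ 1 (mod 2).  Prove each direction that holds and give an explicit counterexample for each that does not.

Both directions fail.

Forward direction. This fails: take t = 2. Then 2 ≡ 2 (mod 8), but 2² = 4 ≡ 0 (mod 2), not 1.

Converse. This fails: take t = 1. Then 1² = 1 ≡ 1 (mod 2), yet 1 ≡ 1 (mod 8), not 2.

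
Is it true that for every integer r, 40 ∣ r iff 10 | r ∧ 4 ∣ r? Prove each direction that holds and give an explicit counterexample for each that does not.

The forward direction holds; the converse fails.

[⇒] If 40 ∣ r, write r = 40q. Since 40 = 4·10, r = 10·(4q), so 10 ∣ r; and since 40 = 10·4, r = 4·(10q), so 4 ∣ r.

[⇐] This fails: take r = 20. Both 10 ∣ 20 and 4 ∣ 20, yet 20 is not a multiple of 40 (since 20 = 0·40 + 20), so 40 ∤ 20.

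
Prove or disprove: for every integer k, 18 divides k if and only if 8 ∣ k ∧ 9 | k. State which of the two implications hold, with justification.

(⟹) This fails: take k = 18. Certainly 18 ∣ 18, but 8 ∤ 18.

(⟸) Suppose 8 ∣ k and 9 ∣ k. Any common multiple of 8 and 9 is a multiple of their lcm; here gcd(8, 9) = 1, so lcm(8, 9) = 8·9 = 72, so 72 ∣ k. Since 18 ∣ 72, it follows that 18 ∣ k.

Only the converse holds.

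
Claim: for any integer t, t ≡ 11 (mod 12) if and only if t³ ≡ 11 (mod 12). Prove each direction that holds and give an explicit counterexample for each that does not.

Equivalent; both directions hold.

[⇒] Suppose t ≡ 11 (mod 12). Write t = 12j + 11. Then (12j + 11)³ = 1728j³ + 4752j² + 4356j + 1331 = 12(144j³ + 396j² + 363j + 110) + 11, so t³ ≡ 11 (mod 12).

[⇐] For the converse, argue contrapositively. If t ≢ 11 (mod 12), then t is congruent to one of 0, 1, 2, 3, 4, 5, 6, 7, 8, 9, 10 modulo 12, and these give t³ ≡ 0, 1, 8, 3, 4, 5, 0, 7, 8, 9, 4 respectively — never 11.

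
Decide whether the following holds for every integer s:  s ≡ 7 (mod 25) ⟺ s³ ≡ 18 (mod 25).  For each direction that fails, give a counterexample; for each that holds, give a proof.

(⇒) Suppose s ≡ 7 (mod 25). Write s = 25j + 7. Then (25j + 7)³ = 15625j³ + 13125j² + 3675j + 343 = 25(625j³ + 525j² + 147j + 13) + 18, so s³ ≡ 18 (mod 25).

(⇐) Conversely, suppose s³ ≡ 18 (mod 25). The only residue r in {0, …, 24} with r³ ≡ 18 (mod 25) is r = 7, so s ≡ 7 (mod 25).

Equivalent; both directions hold.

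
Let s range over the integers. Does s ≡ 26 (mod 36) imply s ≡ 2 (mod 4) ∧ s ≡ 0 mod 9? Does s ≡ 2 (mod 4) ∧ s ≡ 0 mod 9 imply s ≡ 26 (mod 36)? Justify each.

(⟹) This fails: s = 26 gives 26 ≡ 26 (mod 36) but 26 ≡ 8 (mod 9), so the conjunction on the right does not hold.

(⟸) This fails: s = 18 satisfies both congruences on the right (18 ≡ 2 mod 4 and 18 ≡ 0 mod 9) yet 18 ≡ 18 (mod 36), not 26.

(⇒) fails and (⇐) fails.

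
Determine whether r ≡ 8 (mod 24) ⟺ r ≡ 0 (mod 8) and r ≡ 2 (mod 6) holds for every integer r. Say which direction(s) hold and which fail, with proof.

Both implications hold.

(⇒) Suppose r ≡ 8 (mod 24); write r = 24j + 8. Since 8 ∣ 24, reducing mod 8 gives r ≡ 8 ≡ 0 (mod 8); since 6 ∣ 24, reducing mod 6 gives r ≡ 8 ≡ 2 (mod 6).

(⇐) Conversely, if r ≡ 0 (mod 8) and r ≡ 2 (mod 6), then by the Chinese remainder theorem r ≡ 8 (mod 24). This is exactly r ≡ 8 (mod 24).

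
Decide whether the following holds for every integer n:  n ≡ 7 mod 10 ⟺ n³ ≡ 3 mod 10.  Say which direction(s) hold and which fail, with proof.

(⇒) Suppose n ≡ 7 mod 10. Write n = 10j + 7. Then (10j + 7)³ = 1000j³ + 2100j² + 1470j + 343 = 10(100j³ + 210j² + 147j + 34) + 3, so n³ ≡ 3 (mod 10).

(⇐) Conversely, suppose n³ ≡ 3 (mod 10). The only residue r in {0, …, 9} with r³ ≡ 3 (mod 10) is r = 7, so n ≡ 7 (mod 10).

The biconditional holds.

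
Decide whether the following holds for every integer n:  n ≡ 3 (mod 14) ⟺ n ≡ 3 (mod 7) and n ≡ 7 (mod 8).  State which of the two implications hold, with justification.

Only the converse holds.

(⟹) This fails: n = 17 gives 17 ≡ 3 (mod 14) but 17 ≡ 1 (mod 8), so the conjunction on the right does not hold.

(⟸) Conversely, if n ≡ 3 (mod 7) and n ≡ 7 (mod 8), then by the Chinese remainder theorem n ≡ 31 (mod 56). Since 31 ≡ 3 (mod 14) and 14 ∣ 56, we get n ≡ 3 (mod 14).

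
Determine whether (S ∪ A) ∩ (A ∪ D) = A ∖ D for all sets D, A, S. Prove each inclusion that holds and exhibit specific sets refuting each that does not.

Only the reverse inclusion holds.

(⊆) This inclusion fails. Take D = {1}, A = {1}, S = ∅; then 1 ∈ (S ∪ A) ∩ (A ∪ D) but 1 ∉ A ∖ D.

(⊇) Let x ∈ A ∖ D. Then either x ∈ A and x ∉ D, S; or x ∈ A ∩ S and x ∉ D. In each case x ∈ (S ∪ A) ∩ (A ∪ D), so A ∖ D ⊆ (S ∪ A) ∩ (A ∪ D).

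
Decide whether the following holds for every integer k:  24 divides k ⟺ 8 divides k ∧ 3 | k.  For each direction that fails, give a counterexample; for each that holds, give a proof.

Both directions hold; the statement is true.

(→) If 24 ∣ k, write k = 24q. Since 24 = 3·8, k = 8·(3q), so 8 ∣ k; and since 24 = 8·3, k = 3·(8q), so 3 ∣ k.

(←) Suppose 8 ∣ k and 3 ∣ k. Any common multiple of 8 and 3 is a multiple of their lcm; here gcd(8, 3) = 1, so lcm(8, 3) = 8·3 = 24, so 24 ∣ k.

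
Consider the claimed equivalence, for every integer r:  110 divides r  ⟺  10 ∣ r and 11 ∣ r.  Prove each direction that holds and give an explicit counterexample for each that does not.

Equivalent; both directions hold.

(⇐) Suppose 10 ∣ r and 11 ∣ r. Any common multiple of 10 and 11 is a multiple of their lcm; here gcd(10, 11) = 1, so lcm(10, 11) = 10·11 = 110, so 110 ∣ r.

(⇒) If 110 ∣ r, write r = 110q. Since 110 = 11·10, r = 10·(11q), so 10 ∣ r; and since 110 = 10·11, r = 11·(10q), so 11 ∣ r.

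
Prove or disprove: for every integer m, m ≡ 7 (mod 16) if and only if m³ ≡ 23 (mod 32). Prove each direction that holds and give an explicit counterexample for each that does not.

Forward direction. This fails: take m = 23. Then 23 ≡ 7 (mod 16), but 23³ = 12167 ≡ 7 (mod 32), not 23.

Converse. The residues r modulo 32 with r³ ≡ 23 (mod 32) are exactly {7}, and each is ≡ 7 (mod 16).

(⇒) fails; (⇐) holds.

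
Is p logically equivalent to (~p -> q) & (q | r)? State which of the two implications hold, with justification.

(⇒) fails and (⇐) fails.

(⟹) This fails. Under r = F, p = T, q = F, the left side is true but the right side is false.

(⟸) This fails. Under r = F, p = F, q = T, the left side is false but the right side is true.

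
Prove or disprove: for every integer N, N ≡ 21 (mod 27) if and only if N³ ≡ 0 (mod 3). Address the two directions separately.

Only the forward implication holds.

(⇒) Suppose N ≡ 21 (mod 27). Then N³ ≡ 21³ = 9261 (mod 27), and since 3 ∣ 27, also N³ ≡ 0 (mod 3).

(⇐) This fails: take N = 0. Then 0³ = 0 ≡ 0 (mod 3), yet 0 ≡ 0 (mod 27), not 21.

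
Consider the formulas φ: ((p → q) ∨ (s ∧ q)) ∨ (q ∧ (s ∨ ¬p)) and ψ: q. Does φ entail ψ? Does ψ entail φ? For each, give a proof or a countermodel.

The forward direction fails; the converse holds.

(⇐) Assume the antecedent. If s is true, the antecedent forces (s = T, q = T, p = F) or (s = T, q = T, p = T), and the consequent holds there. If s is false, the antecedent forces (s = F, q = T, p = F) or (s = F, q = T, p = T), and the consequent holds there. Either way the consequent holds.

(⇒) This fails. Under s = F, q = F, p = F, the left side is true but the right side is false.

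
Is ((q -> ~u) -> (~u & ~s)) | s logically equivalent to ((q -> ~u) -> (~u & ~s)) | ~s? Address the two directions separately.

(⟹) This fails. Under q = F, u = F, s = T, the left side is true but the right side is false.

(⟸) This fails. Under q = F, u = T, s = F, the left side is false but the right side is true.

Neither direction holds.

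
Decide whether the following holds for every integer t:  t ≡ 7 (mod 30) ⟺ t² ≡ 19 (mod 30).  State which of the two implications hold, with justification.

(⇒) holds; (⇐) fails.

Forward direction. Suppose t ≡ 7 (mod 30). Write t = 30j + 7. Then (30j + 7)² = 900j² + 420j + 49 = 30(30j² + 14j + 1) + 19, so t² ≡ 19 (mod 30).

Converse. This fails: take t = 13. Then 13² = 169 ≡ 19 (mod 30), yet 13 ≡ 13 (mod 30), not 7.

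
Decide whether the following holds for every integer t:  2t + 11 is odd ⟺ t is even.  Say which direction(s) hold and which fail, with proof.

Forward direction. This fails: take t = 7. Then 2t + 11 = 25, which is odd, yet t = 7 is odd, not even.

Converse. Suppose t is even. Since 2 is even, 2t is even for every t, so 2t + 11 has the same parity as 11, which is odd. Hence 2t + 11 is odd.

Not equivalent: only (⇐) holds.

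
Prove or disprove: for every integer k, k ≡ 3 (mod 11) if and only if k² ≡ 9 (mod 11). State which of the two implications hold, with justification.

Not equivalent: only (⇒) holds.

Forward direction. Suppose k ≡ 3 (mod 11). Write k = 11j + 3. Then (11j + 3)² = 121j² + 66j + 9 = 11(11j² + 6j) + 9, so k² ≡ 9 (mod 11).

Converse. This fails: take k = 8. Then 8² = 64 ≡ 9 (mod 11), yet 8 ≡ 8 (mod 11), not 3.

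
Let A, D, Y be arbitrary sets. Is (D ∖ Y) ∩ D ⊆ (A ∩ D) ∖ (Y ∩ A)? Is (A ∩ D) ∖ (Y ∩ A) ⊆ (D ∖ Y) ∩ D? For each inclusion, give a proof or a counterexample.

(⟹) This inclusion fails. Take A = ∅, D = {1}, Y = ∅; then 1 ∈ (D ∖ Y) ∩ D but 1 ∉ (A ∩ D) ∖ (Y ∩ A).

(⟸) Let x ∈ (A ∩ D) ∖ (Y ∩ A). Then x ∈ A ∩ D and x ∉ Y, from which x ∈ (D ∖ Y) ∩ D.

(⊆) fails; (⊇) holds.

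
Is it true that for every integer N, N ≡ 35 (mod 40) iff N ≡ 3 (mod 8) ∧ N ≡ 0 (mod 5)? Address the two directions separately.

Both directions hold; the statement is true.

(⟸) If N ≡ 3 (mod 8) and N ≡ 0 (mod 5), then by the Chinese remainder theorem N ≡ 35 (mod 40). This is exactly N ≡ 35 (mod 40).

(⟹) Suppose N ≡ 35 (mod 40); write N = 40j + 35. Since 8 ∣ 40, reducing mod 8 gives N ≡ 35 ≡ 3 (mod 8); since 5 ∣ 40, reducing mod 5 gives N ≡ 35 ≡ 0 (mod 5).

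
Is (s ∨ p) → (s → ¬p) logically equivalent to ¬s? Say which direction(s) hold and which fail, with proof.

Only the converse holds.

Forward direction. This fails. Under p = F, s = T, the left side is true but the right side is false.

Converse. Assume the antecedent. If p is true, the antecedent forces (p = T, s = F), and (s ∨ p) → (s → ¬p) holds there. If p is false, (s ∨ p) → (s → ¬p) reduces to true regardless of the other variables. Either way (s ∨ p) → (s → ¬p) holds.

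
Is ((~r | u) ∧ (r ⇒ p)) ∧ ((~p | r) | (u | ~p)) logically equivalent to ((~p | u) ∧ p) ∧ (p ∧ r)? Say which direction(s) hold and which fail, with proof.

Only the reverse direction holds.

(⟹) This fails. Under r = F, p = F, u = F, the left side is true but the right side is false.

(⟸) Assume the antecedent. If r is true, the antecedent forces (r = T, p = T, u = T), and the consequent holds there. If r is false, the antecedent cannot hold. Either way the consequent holds.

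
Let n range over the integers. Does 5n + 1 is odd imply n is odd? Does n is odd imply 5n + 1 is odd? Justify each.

[⇒] This fails: n = 6 gives 5n + 1 = 31, which is odd, but 6 is even, not odd.

[⇐] This also fails: n = 7 is odd, but 5n + 1 = 36 is even, not odd.

Neither direction holds.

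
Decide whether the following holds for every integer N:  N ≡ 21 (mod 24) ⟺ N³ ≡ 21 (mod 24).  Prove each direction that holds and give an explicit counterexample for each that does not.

Both directions hold.

[⇒] Suppose N ≡ 21 (mod 24). Write N = 24j + 21. Then (24j + 21)³ = 13824j³ + 36288j² + 31752j + 9261 = 24(576j³ + 1512j² + 1323j + 385) + 21, so N³ ≡ 21 (mod 24).

[⇐] Conversely, suppose N³ ≡ 21 (mod 24). The only residue r in {0, …, 23} with r³ ≡ 21 (mod 24) is r = 21, so N ≡ 21 (mod 24).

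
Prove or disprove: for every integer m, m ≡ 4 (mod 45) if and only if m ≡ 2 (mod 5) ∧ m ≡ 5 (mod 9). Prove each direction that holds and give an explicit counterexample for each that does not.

Both directions fail.

(⇒) This fails: m = 4 gives 4 ≡ 4 (mod 45) but 4 ≡ 4 (mod 5), so the conjunction on the right does not hold.

(⇐) This fails: m = 32 satisfies both congruences on the right (32 ≡ 2 mod 5 and 32 ≡ 5 mod 9) yet 32 ≡ 32 (mod 45), not 4.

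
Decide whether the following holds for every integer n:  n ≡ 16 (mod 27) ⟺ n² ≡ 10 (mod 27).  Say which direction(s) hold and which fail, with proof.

Forward direction. This fails: take n = 16. Then 16 ≡ 16 (mod 27), but 16² = 256 ≡ 13 (mod 27), not 10.

Converse. This fails: take n = 8. Then 8² = 64 ≡ 10 (mod 27), yet 8 ≡ 8 (mod 27), not 16.

Both directions fail.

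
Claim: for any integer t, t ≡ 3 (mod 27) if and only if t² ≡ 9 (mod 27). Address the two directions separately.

Not equivalent: only (⇒) holds.

(⟹) Suppose t ≡ 3 (mod 27). Write t = 27j + 3. Then (27j + 3)² = 729j² + 162j + 9 = 27(27j² + 6j) + 9, so t² ≡ 9 (mod 27).

(⟸) This fails: take t = 6. Then 6² = 36 ≡ 9 (mod 27), yet 6 ≡ 6 (mod 27), not 3.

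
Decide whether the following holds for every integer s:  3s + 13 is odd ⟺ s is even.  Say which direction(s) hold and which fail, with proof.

Forward direction. Suppose 3s + 13 is odd. Since 3 is odd, 3s and s have the same parity, so 3s + 13 ≡ s + 13 (mod 2). As 13 is odd, 3s + 13 is odd exactly when s is even. Thus s is even.

Converse. Suppose s is even; write s = 2j. Then 3s + 13 = 3·(2j) + 13 = 2·3j + 13, which is odd.

The biconditional holds.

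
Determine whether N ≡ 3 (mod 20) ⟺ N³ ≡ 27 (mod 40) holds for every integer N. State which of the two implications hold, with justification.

(→) This fails: take N = 23. Then 23 ≡ 3 (mod 20), but 23³ = 12167 ≡ 7 (mod 40), not 27.

(←) Conversely, the residues r modulo 40 with r³ ≡ 27 (mod 40) are exactly {3}, and each is ≡ 3 (mod 20).

Only the reverse direction holds.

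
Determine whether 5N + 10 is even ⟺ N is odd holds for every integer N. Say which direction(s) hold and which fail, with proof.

[⇒] This fails: N = 2 gives 5N + 10 = 20, which is even, but 2 is even, not odd.

[⇐] This also fails: N = 5 is odd, but 5N + 10 = 35 is odd, not even.

Neither implication holds.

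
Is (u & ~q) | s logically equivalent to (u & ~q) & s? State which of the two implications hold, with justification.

Only the reverse direction holds.

(⟹) This fails. Under s = T, u = F, q = F, the left side is true but the right side is false.

(⟸) Assume the antecedent. If s is true, (u & ~q) | s reduces to true regardless of the other variables. If s is false, the antecedent cannot hold. Either way (u & ~q) | s holds.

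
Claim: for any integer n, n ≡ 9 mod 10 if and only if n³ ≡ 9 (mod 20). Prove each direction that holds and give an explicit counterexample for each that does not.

(⇒) fails; (⇐) holds.

(⟹) This fails: take n = 19. Then 19 ≡ 9 (mod 10), but 19³ = 6859 ≡ 19 (mod 20), not 9.

(⟸) Conversely, the residues r modulo 20 with r³ ≡ 9 (mod 20) are exactly {9}, and each is ≡ 9 (mod 10).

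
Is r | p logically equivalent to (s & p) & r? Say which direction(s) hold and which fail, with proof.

Not equivalent: only (⇐) holds.

(⇐) Assume the antecedent. If r is true, r | p reduces to true regardless of the other variables. If r is false, the antecedent cannot hold. Either way r | p holds.

(⇒) This fails. Under r = T, p = F, s = F, the left side is true but the right side is false.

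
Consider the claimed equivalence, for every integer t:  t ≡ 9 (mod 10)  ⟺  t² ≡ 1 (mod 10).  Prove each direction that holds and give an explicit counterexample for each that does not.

[⇒] Suppose t ≡ 9 (mod 10). Write t = 10j + 9. Then (10j + 9)² = 100j² + 180j + 81 = 10(10j² + 18j + 8) + 1, so t² ≡ 1 (mod 10).

[⇐] This fails: take t = 1. Then 1² = 1 ≡ 1 (mod 10), yet 1 ≡ 1 (mod 10), not 9.

The forward direction holds; the converse fails.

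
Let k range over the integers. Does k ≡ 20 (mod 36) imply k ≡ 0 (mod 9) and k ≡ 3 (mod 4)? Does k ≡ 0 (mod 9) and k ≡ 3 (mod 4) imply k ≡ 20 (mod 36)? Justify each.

Forward direction. This fails: k = 20 gives 20 ≡ 20 (mod 36) but 20 ≡ 2 (mod 9), so the conjunction on the right does not hold.

Converse. This fails: k = 27 satisfies both congruences on the right (27 ≡ 0 mod 9 and 27 ≡ 3 mod 4) yet 27 ≡ 27 (mod 36), not 20.

Both directions fail.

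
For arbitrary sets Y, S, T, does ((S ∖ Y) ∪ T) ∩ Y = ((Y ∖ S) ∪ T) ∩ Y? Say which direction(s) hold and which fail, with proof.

(⊆) holds; (⊇) fails.

(⟹) Let x ∈ ((S ∖ Y) ∪ T) ∩ Y. Then either x ∈ Y ∩ T and x ∉ S; or x ∈ Y ∩ S ∩ T. In each case x ∈ ((Y ∖ S) ∪ T) ∩ Y, so ((S ∖ Y) ∪ T) ∩ Y ⊆ ((Y ∖ S) ∪ T) ∩ Y.

(⟸) This inclusion fails. Take Y = {1}, S = ∅, T = ∅; then 1 ∈ ((Y ∖ S) ∪ T) ∩ Y but 1 ∉ ((S ∖ Y) ∪ T) ∩ Y.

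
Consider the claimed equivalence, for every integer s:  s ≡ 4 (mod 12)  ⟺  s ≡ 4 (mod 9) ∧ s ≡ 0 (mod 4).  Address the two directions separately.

Only the reverse direction holds.

(⇒) This fails: s = 16 gives 16 ≡ 4 (mod 12) but 16 ≡ 7 (mod 9), so the conjunction on the right does not hold.

(⇐) Conversely, if s ≡ 4 (mod 9) and s ≡ 0 (mod 4), then by the Chinese remainder theorem s ≡ 4 (mod 36). Since 4 ≡ 4 (mod 12) and 12 ∣ 36, we get s ≡ 4 (mod 12).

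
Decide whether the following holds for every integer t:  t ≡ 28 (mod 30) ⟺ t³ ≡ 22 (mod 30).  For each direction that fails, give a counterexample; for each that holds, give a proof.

Forward direction. Suppose t ≡ 28 (mod 30). Write t = 30j + 28. Then (30j + 28)³ = 27000j³ + 75600j² + 70560j + 21952 = 30(900j³ + 2520j² + 2352j + 731) + 22, so t³ ≡ 22 (mod 30).

Converse. Suppose t³ ≡ 22 (mod 30). The only residue r in {0, …, 29} with r³ ≡ 22 (mod 30) is r = 28, so t ≡ 28 (mod 30).

Both directions hold; the statement is true.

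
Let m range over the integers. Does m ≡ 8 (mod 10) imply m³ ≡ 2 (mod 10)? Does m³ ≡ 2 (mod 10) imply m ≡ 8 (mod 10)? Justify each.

The biconditional holds.

(→) Suppose m ≡ 8 (mod 10). Write m = 10j + 8. Then (10j + 8)³ = 1000j³ + 2400j² + 1920j + 512 = 10(100j³ + 240j² + 192j + 51) + 2, so m³ ≡ 2 (mod 10).

(←) For the converse, argue contrapositively. If m ≢ 8 (mod 10), then m is congruent to one of 0, 1, 2, 3, 4, 5, 6, 7, 9 modulo 10, and these give m³ ≡ 0, 1, 8, 7, 4, 5, 6, 3, 9 respectively — never 2.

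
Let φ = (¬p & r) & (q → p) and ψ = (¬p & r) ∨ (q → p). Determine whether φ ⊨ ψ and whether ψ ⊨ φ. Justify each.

(⟸) This fails. Under r = F, q = F, p = F, the left side is false but the right side is true.

(⟹) Assume the antecedent. If r is true, (¬p & r) ∨ (q → p) reduces to true regardless of the other variables. If r is false, the antecedent cannot hold. Either way (¬p & r) ∨ (q → p) holds.

Only the forward direction holds.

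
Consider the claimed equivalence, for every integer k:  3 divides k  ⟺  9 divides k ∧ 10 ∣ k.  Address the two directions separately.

The forward direction fails; the converse holds.

(⟹) This fails: take k = 3. Certainly 3 ∣ 3, but 9 ∤ 3.

(⟸) Suppose 9 ∣ k and 10 ∣ k. Any common multiple of 9 and 10 is a multiple of their lcm; here gcd(9, 10) = 1, so lcm(9, 10) = 9·10 = 90, so 90 ∣ k. Since 3 ∣ 90, it follows that 3 ∣ k.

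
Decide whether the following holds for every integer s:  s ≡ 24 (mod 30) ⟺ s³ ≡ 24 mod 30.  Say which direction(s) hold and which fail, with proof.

Both implications hold.

(⟹) Suppose s ≡ 24 (mod 30). Write s = 30j + 24. Then (30j + 24)³ = 27000j³ + 64800j² + 51840j + 13824 = 30(900j³ + 2160j² + 1728j + 460) + 24, so s³ ≡ 24 (mod 30).

(⟸) Conversely, suppose s³ ≡ 24 (mod 30). The only residue r in {0, …, 29} with r³ ≡ 24 (mod 30) is r = 24, so s ≡ 24 (mod 30).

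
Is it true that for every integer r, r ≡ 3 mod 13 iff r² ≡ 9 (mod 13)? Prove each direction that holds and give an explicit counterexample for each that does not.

The forward direction holds; the converse fails.

(→) Suppose r ≡ 3 mod 13. Write r = 13j + 3. Then (13j + 3)² = 169j² + 78j + 9 = 13(13j² + 6j) + 9, so r² ≡ 9 (mod 13).

(←) This fails: take r = 10. Then 10² = 100 ≡ 9 (mod 13), yet 10 ≡ 10 (mod 13), not 3.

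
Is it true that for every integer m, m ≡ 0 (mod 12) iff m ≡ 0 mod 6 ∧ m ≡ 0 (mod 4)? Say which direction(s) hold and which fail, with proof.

Both directions hold; the statement is true.

Forward direction. Suppose m ≡ 0 (mod 12); write m = 12j + 0. Since 6 ∣ 12, reducing mod 6 gives m ≡ 0 (mod 6); since 4 ∣ 12, reducing mod 4 gives m ≡ 0 (mod 4).

Converse. If m ≡ 0 (mod 6) and m ≡ 0 (mod 4), then by the Chinese remainder theorem m ≡ 0 (mod 12). This is exactly m ≡ 0 (mod 12).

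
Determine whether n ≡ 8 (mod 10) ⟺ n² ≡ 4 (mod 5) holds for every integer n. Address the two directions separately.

Only the forward implication holds.

(⟹) Suppose n ≡ 8 (mod 10). Then n² ≡ 8² = 64 (mod 10), and since 5 ∣ 10, also n² ≡ 4 (mod 5).

(⟸) This fails: take n = 2. Then 2² = 4 ≡ 4 (mod 5), yet 2 ≡ 2 (mod 10), not 8.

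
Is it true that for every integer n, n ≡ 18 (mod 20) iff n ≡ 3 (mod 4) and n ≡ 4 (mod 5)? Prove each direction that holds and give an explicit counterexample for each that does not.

Forward direction. This fails: n = 18 gives 18 ≡ 18 (mod 20) but 18 ≡ 2 (mod 4), so the conjunction on the right does not hold.

Converse. This fails: n = 19 satisfies both congruences on the right (19 ≡ 3 mod 4 and 19 ≡ 4 mod 5) yet 19 ≡ 19 (mod 20), not 18.

(⇒) fails and (⇐) fails.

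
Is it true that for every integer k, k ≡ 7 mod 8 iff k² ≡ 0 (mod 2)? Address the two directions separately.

Neither implication holds.

(⇒) This fails: take k = 7. Then 7 ≡ 7 (mod 8), but 7² = 49 ≡ 1 (mod 2), not 0.

(⇐) This fails: take k = 0. Then 0² = 0 ≡ 0 (mod 2), yet 0 ≡ 0 (mod 8), not 7.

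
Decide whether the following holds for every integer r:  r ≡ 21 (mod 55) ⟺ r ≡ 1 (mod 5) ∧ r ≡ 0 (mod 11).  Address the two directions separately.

Neither implication holds.

(⇒) This fails: r = 21 gives 21 ≡ 21 (mod 55) but 21 ≡ 10 (mod 11), so the conjunction on the right does not hold.

(⇐) This fails: r = 11 satisfies both congruences on the right (11 ≡ 1 mod 5 and 11 ≡ 0 mod 11) yet 11 ≡ 11 (mod 55), not 21.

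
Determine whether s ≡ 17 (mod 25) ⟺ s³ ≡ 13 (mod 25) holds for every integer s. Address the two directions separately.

The biconditional holds.

Forward direction. Suppose s ≡ 17 (mod 25). Write s = 25j + 17. Then (25j + 17)³ = 15625j³ + 31875j² + 21675j + 4913 = 25(625j³ + 1275j² + 867j + 196) + 13, so s³ ≡ 13 (mod 25).

Converse. Suppose s³ ≡ 13 (mod 25). The only residue r in {0, …, 24} with r³ ≡ 13 (mod 25) is r = 17, so s ≡ 17 (mod 25).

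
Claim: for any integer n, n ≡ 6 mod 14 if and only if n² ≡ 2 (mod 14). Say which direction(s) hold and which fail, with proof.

(⟹) This fails: take n = 6. Then 6 ≡ 6 (mod 14), but 6² = 36 ≡ 8 (mod 14), not 2.

(⟸) This fails: take n = 4. Then 4² = 16 ≡ 2 (mod 14), yet 4 ≡ 4 (mod 14), not 6.

Neither direction holds.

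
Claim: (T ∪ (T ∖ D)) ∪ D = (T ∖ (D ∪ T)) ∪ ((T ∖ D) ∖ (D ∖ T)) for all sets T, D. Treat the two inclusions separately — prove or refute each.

(⟹) This inclusion fails. Take T = ∅, D = {1}; then 1 ∈ (T ∪ (T ∖ D)) ∪ D but 1 ∉ (T ∖ (D ∪ T)) ∪ ((T ∖ D) ∖ (D ∖ T)).

(⟸) Let x ∈ (T ∖ (D ∪ T)) ∪ ((T ∖ D) ∖ (D ∖ T)). Then x ∈ T and x ∉ D, from which x ∈ (T ∪ (T ∖ D)) ∪ D.

Only the reverse inclusion holds.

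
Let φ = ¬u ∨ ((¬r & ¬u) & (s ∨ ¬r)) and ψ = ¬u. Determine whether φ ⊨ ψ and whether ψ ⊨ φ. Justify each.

(⟹) Assume the antecedent. If u is true, the antecedent cannot hold. If u is false, ¬u reduces to true regardless of the other variables. Either way ¬u holds.

(⟸) Assume the antecedent. If u is true, the antecedent cannot hold. If u is false, ¬u ∨ ((¬r & ¬u) & (s ∨ ¬r)) reduces to true regardless of the other variables. Either way ¬u ∨ ((¬r & ¬u) & (s ∨ ¬r)) holds.

Both directions hold; the statement is true.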